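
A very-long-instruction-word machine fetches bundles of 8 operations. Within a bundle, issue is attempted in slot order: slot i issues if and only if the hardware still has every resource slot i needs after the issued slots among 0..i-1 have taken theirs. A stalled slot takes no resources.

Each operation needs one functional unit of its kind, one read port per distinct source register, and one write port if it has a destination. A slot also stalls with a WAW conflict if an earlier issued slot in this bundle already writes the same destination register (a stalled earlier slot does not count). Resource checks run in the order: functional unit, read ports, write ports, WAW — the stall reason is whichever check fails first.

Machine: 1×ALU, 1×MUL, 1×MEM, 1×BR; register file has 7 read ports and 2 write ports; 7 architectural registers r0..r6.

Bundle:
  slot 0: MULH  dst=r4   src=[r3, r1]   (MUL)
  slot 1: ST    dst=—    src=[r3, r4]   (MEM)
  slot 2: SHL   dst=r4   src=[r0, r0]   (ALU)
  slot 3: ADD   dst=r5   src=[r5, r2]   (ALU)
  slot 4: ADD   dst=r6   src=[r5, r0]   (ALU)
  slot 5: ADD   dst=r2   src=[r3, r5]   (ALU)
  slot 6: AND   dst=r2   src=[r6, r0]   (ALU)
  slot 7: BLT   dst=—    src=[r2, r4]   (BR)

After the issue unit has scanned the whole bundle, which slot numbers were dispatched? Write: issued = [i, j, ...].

issued = [0, 1, 3]

[0] MUL needs rd=2 wr=1: ok; after: ALU=1 MUL=0 MEM=1 BR=1, R=5, W=1
[1] MEM needs rd=2 wr=0: ok; after: ALU=1 MUL=0 MEM=0 BR=1, R=3, W=1
[2] ALU needs rd=1 wr=1: WAW; after: ALU=1 MUL=0 MEM=0 BR=1, R=3, W=1
[3] ALU needs rd=2 wr=1: ok; after: ALU=0 MUL=0 MEM=0 BR=1, R=1, W=0
[4] ALU needs rd=2 wr=1: FU; after: ALU=0 MUL=0 MEM=0 BR=1, R=1, W=0
[5] ALU needs rd=2 wr=1: FU; after: ALU=0 MUL=0 MEM=0 BR=1, R=1, W=0
[6] ALU needs rd=2 wr=1: FU; after: ALU=0 MUL=0 MEM=0 BR=1, R=1, W=0
[7] BR needs rd=2 wr=0: RD_PORT; after: ALU=0 MUL=0 MEM=0 BR=1, R=1, W=0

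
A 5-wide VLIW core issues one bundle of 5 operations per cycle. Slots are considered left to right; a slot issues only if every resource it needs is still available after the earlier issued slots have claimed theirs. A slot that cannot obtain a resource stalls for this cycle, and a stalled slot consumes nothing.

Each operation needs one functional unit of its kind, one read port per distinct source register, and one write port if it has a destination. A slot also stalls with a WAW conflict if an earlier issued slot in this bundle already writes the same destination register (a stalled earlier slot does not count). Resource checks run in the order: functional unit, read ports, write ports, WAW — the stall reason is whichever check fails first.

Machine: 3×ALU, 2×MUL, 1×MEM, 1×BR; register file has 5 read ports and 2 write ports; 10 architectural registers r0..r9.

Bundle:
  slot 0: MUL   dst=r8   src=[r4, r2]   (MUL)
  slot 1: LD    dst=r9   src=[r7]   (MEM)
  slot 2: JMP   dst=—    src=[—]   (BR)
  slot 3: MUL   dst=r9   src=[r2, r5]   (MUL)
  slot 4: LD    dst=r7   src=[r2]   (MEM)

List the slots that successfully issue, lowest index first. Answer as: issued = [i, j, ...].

issued = [0, 1, 2]

(0) want 1×MUL +2rd +1wr — yes → AL3|MU1|ME1|BR1|rd3|wr1
(1) want 1×MEM +1rd +1wr — yes → AL3|MU1|ME0|BR1|rd2|wr0
(2) want 1×BR +0rd +0wr — yes → AL3|MU1|ME0|BR0|rd2|wr0
(3) want 1×MUL +2rd +1wr — WR_PORT → AL3|MU1|ME0|BR0|rd2|wr0
(4) want 1×MEM +1rd +1wr — FU → AL3|MU1|ME0|BR0|rd2|wr0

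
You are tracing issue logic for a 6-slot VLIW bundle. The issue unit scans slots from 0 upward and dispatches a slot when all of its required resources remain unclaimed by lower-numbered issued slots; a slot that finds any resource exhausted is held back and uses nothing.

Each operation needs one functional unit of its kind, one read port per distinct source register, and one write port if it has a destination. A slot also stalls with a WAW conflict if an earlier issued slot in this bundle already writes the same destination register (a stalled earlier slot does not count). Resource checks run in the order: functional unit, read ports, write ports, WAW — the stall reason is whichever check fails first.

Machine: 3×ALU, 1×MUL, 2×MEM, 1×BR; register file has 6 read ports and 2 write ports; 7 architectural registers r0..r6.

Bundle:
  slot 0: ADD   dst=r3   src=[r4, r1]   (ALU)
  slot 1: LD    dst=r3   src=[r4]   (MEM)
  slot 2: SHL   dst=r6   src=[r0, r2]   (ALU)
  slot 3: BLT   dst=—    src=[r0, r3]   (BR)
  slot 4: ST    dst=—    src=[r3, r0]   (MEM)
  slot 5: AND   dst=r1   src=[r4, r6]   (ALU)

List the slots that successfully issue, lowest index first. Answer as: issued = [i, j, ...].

[0] ALU needs rd=2 wr=1: ok; after: ALU=2 MUL=1 MEM=2 BR=1, R=4, W=1
[1] MEM needs rd=1 wr=1: WAW; after: ALU=2 MUL=1 MEM=2 BR=1, R=4, W=1
[2] ALU needs rd=2 wr=1: ok; after: ALU=1 MUL=1 MEM=2 BR=1, R=2, W=0
[3] BR needs rd=2 wr=0: ok; after: ALU=1 MUL=1 MEM=2 BR=0, R=0, W=0
[4] MEM needs rd=2 wr=0: RD_PORT; after: ALU=1 MUL=1 MEM=2 BR=0, R=0, W=0
[5] ALU needs rd=2 wr=1: RD_PORT; after: ALU=1 MUL=1 MEM=2 BR=0, R=0, W=0

issued = [0, 2, 3]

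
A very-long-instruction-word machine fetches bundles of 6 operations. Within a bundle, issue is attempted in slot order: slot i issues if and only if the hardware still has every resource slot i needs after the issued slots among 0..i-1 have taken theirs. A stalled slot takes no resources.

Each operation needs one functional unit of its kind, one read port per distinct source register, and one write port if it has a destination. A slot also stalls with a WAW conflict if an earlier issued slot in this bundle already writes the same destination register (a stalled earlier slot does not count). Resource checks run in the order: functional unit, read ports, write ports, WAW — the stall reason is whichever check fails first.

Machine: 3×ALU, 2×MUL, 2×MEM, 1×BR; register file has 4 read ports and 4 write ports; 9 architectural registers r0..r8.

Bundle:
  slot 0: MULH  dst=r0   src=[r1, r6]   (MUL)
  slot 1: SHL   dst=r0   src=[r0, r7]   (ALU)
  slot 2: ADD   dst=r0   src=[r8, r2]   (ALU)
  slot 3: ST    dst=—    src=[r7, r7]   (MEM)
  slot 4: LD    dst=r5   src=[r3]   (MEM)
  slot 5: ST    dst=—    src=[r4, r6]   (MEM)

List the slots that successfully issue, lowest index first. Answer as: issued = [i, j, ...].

issued = [0, 3, 4]

  0. MUL→r0 ⇒ go  {3A/1Mu/2Ld/1B | 2r 3w}
  1. ALU→r0 ⇒ no(WAW)  {3A/1Mu/2Ld/1B | 2r 3w}
  2. ALU→r0 ⇒ no(WAW)  {3A/1Mu/2Ld/1B | 2r 3w}
  3. MEM ⇒ go  {3A/1Mu/1Ld/1B | 1r 3w}
  4. MEM→r5 ⇒ go  {3A/1Mu/0Ld/1B | 0r 2w}
  5. MEM ⇒ no(FU)  {3A/1Mu/0Ld/1B | 0r 2w}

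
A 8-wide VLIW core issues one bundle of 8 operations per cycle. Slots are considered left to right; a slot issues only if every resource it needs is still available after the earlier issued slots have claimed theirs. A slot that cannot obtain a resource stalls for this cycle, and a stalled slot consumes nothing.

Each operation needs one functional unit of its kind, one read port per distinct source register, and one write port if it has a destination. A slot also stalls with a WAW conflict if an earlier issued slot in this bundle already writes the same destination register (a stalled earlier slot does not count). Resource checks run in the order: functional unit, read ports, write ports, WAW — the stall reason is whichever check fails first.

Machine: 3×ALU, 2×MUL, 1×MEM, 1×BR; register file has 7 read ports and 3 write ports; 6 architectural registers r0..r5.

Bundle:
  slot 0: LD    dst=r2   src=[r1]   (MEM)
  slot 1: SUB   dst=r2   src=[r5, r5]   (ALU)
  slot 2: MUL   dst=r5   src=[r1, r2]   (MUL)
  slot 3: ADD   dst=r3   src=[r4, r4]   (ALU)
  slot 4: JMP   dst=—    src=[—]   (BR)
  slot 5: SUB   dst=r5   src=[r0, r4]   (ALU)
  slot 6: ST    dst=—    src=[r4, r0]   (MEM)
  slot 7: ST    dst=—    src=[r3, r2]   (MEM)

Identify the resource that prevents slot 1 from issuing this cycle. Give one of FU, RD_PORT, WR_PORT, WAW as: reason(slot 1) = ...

[0] MEM needs rd=1 wr=1: ok; after: ALU=3 MUL=2 MEM=0 BR=1, R=6, W=2
[1] ALU needs rd=1 wr=1: WAW; after: ALU=3 MUL=2 MEM=0 BR=1, R=6, W=2
[2] MUL needs rd=2 wr=1: ok; after: ALU=3 MUL=1 MEM=0 BR=1, R=4, W=1
[3] ALU needs rd=1 wr=1: ok; after: ALU=2 MUL=1 MEM=0 BR=1, R=3, W=0
[4] BR needs rd=0 wr=0: ok; after: ALU=2 MUL=1 MEM=0 BR=0, R=3, W=0
[5] ALU needs rd=2 wr=1: WR_PORT; after: ALU=2 MUL=1 MEM=0 BR=0, R=3, W=0
[6] MEM needs rd=2 wr=0: FU; after: ALU=2 MUL=1 MEM=0 BR=0, R=3, W=0
[7] MEM needs rd=2 wr=0: FU; after: ALU=2 MUL=1 MEM=0 BR=0, R=3, W=0

reason(slot 1) = WAW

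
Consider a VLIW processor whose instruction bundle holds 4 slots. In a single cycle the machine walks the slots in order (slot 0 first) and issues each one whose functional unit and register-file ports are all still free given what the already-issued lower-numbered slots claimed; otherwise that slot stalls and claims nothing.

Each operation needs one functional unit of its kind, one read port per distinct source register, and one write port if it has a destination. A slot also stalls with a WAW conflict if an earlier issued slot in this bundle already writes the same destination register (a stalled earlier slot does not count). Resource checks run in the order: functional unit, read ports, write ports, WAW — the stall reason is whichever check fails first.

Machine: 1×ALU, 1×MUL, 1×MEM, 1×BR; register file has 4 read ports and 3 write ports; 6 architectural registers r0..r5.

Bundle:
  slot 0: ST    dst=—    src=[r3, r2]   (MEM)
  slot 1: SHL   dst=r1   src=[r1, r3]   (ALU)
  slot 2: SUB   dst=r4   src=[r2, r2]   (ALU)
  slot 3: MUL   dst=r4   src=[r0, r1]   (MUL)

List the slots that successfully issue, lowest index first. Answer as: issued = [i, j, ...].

#0 MEM src=r3,r2 dispatched  <A:1 Mu:1 Ld:0 B:1 rd:2 wr:3>
#1 ALU src=r1,r3 dispatched  <A:0 Mu:1 Ld:0 B:1 rd:0 wr:2>
#2 ALU src=r2,r2 held:FU  <A:0 Mu:1 Ld:0 B:1 rd:0 wr:2>
#3 MUL src=r0,r1 held:RD_PORT  <A:0 Mu:1 Ld:0 B:1 rd:0 wr:2>

issued = [0, 1]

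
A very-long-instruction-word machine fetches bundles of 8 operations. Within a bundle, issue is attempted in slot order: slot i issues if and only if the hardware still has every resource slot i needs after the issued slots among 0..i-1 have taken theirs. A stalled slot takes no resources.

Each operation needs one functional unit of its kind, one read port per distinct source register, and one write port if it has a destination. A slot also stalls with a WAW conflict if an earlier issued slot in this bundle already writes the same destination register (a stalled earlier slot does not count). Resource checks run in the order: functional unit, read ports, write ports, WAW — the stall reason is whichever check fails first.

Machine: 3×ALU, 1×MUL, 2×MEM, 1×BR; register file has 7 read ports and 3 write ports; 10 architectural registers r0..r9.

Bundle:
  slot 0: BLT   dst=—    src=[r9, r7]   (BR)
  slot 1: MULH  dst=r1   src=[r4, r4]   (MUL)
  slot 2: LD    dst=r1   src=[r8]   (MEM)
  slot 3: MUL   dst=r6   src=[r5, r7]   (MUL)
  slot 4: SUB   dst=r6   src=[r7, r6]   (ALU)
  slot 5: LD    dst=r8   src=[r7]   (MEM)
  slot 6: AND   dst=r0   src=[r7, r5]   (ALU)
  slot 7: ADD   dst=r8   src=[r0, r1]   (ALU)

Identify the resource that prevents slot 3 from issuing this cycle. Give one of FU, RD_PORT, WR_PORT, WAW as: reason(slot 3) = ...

reason(slot 3) = FU

slot 0 (BR): ISSUE — free A3,Mu1,Ld2,B0 rp5 wp3
slot 1 (MUL): ISSUE — free A3,Mu0,Ld2,B0 rp4 wp2
slot 2 (MEM): stall WAW — free A3,Mu0,Ld2,B0 rp4 wp2
slot 3 (MUL): stall FU — free A3,Mu0,Ld2,B0 rp4 wp2
slot 4 (ALU): ISSUE — free A2,Mu0,Ld2,B0 rp2 wp1
slot 5 (MEM): ISSUE — free A2,Mu0,Ld1,B0 rp1 wp0
slot 6 (ALU): stall RD_PORT — free A2,Mu0,Ld1,B0 rp1 wp0
slot 7 (ALU): stall RD_PORT — free A2,Mu0,Ld1,B0 rp1 wp0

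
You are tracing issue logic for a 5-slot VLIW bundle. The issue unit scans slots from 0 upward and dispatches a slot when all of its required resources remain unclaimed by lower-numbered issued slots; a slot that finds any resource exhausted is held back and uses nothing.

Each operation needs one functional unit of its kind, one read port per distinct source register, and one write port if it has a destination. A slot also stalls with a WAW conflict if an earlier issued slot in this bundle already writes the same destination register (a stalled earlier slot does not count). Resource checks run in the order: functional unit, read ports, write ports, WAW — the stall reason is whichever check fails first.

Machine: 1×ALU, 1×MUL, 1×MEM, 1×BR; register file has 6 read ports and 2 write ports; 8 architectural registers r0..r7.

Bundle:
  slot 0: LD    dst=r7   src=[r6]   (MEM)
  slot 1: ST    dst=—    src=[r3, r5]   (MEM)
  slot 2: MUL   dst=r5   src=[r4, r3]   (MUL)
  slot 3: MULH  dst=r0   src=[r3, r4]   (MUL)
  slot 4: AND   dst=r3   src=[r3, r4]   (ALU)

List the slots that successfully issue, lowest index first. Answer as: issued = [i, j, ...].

(0) want 1×MEM +1rd +1wr — yes → AL1|MU1|ME0|BR1|rd5|wr1
(1) want 1×MEM +2rd +0wr — FU → AL1|MU1|ME0|BR1|rd5|wr1
(2) want 1×MUL +2rd +1wr — yes → AL1|MU0|ME0|BR1|rd3|wr0
(3) want 1×MUL +2rd +1wr — FU → AL1|MU0|ME0|BR1|rd3|wr0
(4) want 1×ALU +2rd +1wr — WR_PORT → AL1|MU0|ME0|BR1|rd3|wr0

issued = [0, 2]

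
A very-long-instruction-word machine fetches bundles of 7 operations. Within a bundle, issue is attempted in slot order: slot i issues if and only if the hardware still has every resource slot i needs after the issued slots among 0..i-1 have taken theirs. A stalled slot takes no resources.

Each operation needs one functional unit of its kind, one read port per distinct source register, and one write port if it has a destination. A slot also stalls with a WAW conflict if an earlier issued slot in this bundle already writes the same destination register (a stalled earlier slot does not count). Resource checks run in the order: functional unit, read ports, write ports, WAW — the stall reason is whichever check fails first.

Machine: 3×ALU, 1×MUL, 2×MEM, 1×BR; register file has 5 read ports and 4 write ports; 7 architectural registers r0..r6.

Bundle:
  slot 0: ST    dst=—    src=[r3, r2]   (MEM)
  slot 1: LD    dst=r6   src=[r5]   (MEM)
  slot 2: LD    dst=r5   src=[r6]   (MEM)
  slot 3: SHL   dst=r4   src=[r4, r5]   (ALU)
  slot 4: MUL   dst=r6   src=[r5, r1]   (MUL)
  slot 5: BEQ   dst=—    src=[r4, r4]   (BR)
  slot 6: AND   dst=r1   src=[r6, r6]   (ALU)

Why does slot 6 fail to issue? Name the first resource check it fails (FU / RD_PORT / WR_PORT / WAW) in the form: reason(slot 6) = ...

reason(slot 6) = RD_PORT

slot 0 (MEM): ISSUE — free A3,Mu1,Ld1,B1 rp3 wp4
slot 1 (MEM): ISSUE — free A3,Mu1,Ld0,B1 rp2 wp3
slot 2 (MEM): stall FU — free A3,Mu1,Ld0,B1 rp2 wp3
slot 3 (ALU): ISSUE — free A2,Mu1,Ld0,B1 rp0 wp2
slot 4 (MUL): stall RD_PORT — free A2,Mu1,Ld0,B1 rp0 wp2
slot 5 (BR): stall RD_PORT — free A2,Mu1,Ld0,B1 rp0 wp2
slot 6 (ALU): stall RD_PORT — free A2,Mu1,Ld0,B1 rp0 wp2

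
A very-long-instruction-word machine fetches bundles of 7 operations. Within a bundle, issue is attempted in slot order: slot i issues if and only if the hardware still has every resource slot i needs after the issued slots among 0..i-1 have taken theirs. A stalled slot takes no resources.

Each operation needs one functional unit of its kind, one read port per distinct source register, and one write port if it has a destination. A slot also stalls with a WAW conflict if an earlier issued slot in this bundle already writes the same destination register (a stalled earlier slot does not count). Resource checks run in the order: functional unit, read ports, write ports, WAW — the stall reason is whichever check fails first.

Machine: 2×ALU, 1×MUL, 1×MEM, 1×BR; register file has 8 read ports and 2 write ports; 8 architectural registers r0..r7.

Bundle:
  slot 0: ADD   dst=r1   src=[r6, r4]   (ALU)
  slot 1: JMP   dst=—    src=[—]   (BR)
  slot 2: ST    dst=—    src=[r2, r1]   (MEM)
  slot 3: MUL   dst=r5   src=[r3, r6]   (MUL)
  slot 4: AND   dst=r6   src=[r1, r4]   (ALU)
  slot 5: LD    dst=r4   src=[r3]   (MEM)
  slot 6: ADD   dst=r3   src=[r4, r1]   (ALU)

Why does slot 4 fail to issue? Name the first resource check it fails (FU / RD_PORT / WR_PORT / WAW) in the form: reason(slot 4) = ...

reason(slot 4) = WR_PORT

slot 0 (ALU): ISSUE — free A1,Mu1,Ld1,B1 rp6 wp1
slot 1 (BR): ISSUE — free A1,Mu1,Ld1,B0 rp6 wp1
slot 2 (MEM): ISSUE — free A1,Mu1,Ld0,B0 rp4 wp1
slot 3 (MUL): ISSUE — free A1,Mu0,Ld0,B0 rp2 wp0
slot 4 (ALU): stall WR_PORT — free A1,Mu0,Ld0,B0 rp2 wp0
slot 5 (MEM): stall FU — free A1,Mu0,Ld0,B0 rp2 wp0
slot 6 (ALU): stall WR_PORT — free A1,Mu0,Ld0,B0 rp2 wp0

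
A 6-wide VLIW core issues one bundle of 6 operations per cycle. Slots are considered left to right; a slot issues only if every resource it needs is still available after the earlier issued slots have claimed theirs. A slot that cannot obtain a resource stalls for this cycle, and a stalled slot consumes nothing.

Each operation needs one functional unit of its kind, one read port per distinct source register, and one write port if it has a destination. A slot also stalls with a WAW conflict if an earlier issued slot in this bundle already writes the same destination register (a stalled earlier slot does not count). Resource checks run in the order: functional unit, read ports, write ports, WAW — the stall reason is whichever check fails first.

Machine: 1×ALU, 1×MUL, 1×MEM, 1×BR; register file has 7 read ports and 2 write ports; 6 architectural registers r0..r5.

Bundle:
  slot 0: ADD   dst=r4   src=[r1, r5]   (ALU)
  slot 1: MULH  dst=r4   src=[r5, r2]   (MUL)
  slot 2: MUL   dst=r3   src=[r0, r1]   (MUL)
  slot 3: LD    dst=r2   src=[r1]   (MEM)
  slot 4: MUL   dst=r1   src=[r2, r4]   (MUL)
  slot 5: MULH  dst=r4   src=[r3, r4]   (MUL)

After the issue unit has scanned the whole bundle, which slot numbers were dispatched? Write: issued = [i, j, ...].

(0) want 1×ALU +2rd +1wr — yes → AL0|MU1|ME1|BR1|rd5|wr1
(1) want 1×MUL +2rd +1wr — WAW → AL0|MU1|ME1|BR1|rd5|wr1
(2) want 1×MUL +2rd +1wr — yes → AL0|MU0|ME1|BR1|rd3|wr0
(3) want 1×MEM +1rd +1wr — WR_PORT → AL0|MU0|ME1|BR1|rd3|wr0
(4) want 1×MUL +2rd +1wr — FU → AL0|MU0|ME1|BR1|rd3|wr0
(5) want 1×MUL +2rd +1wr — FU → AL0|MU0|ME1|BR1|rd3|wr0

issued = [0, 2]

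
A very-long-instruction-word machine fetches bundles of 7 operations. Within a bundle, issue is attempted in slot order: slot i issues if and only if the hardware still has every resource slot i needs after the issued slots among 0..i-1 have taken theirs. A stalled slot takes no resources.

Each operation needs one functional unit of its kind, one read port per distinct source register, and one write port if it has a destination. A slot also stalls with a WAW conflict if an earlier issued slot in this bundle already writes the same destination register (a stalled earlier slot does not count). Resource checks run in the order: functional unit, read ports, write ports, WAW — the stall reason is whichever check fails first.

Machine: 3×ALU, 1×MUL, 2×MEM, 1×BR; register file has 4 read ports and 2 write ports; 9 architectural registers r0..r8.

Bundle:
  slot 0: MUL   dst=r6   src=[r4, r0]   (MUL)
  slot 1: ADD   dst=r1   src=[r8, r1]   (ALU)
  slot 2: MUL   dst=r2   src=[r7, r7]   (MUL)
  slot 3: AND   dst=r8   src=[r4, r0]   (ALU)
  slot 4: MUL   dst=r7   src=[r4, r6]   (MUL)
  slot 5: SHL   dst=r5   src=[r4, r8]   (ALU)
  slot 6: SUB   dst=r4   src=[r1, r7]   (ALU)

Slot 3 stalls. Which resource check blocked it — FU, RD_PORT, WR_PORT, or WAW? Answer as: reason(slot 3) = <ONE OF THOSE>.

reason(slot 3) = RD_PORT

[0] MUL needs rd=2 wr=1: ok; after: ALU=3 MUL=0 MEM=2 BR=1, R=2, W=1
[1] ALU needs rd=2 wr=1: ok; after: ALU=2 MUL=0 MEM=2 BR=1, R=0, W=0
[2] MUL needs rd=1 wr=1: FU; after: ALU=2 MUL=0 MEM=2 BR=1, R=0, W=0
[3] ALU needs rd=2 wr=1: RD_PORT; after: ALU=2 MUL=0 MEM=2 BR=1, R=0, W=0
[4] MUL needs rd=2 wr=1: FU; after: ALU=2 MUL=0 MEM=2 BR=1, R=0, W=0
[5] ALU needs rd=2 wr=1: RD_PORT; after: ALU=2 MUL=0 MEM=2 BR=1, R=0, W=0
[6] ALU needs rd=2 wr=1: RD_PORT; after: ALU=2 MUL=0 MEM=2 BR=1, R=0, W=0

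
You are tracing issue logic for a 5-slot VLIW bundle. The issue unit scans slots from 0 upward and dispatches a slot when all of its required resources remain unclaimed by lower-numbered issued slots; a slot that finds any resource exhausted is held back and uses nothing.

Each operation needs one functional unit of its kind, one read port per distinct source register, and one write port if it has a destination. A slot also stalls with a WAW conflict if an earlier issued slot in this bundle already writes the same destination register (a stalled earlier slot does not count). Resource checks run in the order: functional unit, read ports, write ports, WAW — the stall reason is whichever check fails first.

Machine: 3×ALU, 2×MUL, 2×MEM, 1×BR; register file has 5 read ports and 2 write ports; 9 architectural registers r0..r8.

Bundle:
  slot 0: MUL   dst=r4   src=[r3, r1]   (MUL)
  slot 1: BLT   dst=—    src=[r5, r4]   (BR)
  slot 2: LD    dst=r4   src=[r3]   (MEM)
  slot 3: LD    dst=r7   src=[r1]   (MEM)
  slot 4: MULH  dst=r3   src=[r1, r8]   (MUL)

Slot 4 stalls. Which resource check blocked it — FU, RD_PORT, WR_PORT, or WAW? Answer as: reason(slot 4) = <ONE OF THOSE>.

reason(slot 4) = RD_PORT

  0. MUL→r4 ⇒ go  {3A/1Mu/2Ld/1B | 3r 1w}
  1. BR ⇒ go  {3A/1Mu/2Ld/0B | 1r 1w}
  2. MEM→r4 ⇒ no(WAW)  {3A/1Mu/2Ld/0B | 1r 1w}
  3. MEM→r7 ⇒ go  {3A/1Mu/1Ld/0B | 0r 0w}
  4. MUL→r3 ⇒ no(RD_PORT)  {3A/1Mu/1Ld/0B | 0r 0w}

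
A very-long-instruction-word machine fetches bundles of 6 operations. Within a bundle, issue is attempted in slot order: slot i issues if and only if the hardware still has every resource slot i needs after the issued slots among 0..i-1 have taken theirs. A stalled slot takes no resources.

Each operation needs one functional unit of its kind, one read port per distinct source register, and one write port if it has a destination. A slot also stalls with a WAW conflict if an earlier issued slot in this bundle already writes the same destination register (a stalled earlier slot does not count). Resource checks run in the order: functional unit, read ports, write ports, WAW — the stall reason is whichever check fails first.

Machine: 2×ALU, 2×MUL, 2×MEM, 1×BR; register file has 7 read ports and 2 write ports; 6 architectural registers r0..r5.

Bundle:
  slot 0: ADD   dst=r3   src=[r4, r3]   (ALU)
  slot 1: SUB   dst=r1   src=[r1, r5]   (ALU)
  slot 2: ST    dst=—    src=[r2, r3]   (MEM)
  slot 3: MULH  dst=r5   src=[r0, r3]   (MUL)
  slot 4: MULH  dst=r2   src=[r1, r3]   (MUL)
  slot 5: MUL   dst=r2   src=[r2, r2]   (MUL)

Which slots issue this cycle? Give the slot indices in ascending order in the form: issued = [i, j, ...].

issued = [0, 1, 2]

slot 0 (ALU): ISSUE — free A1,Mu2,Ld2,B1 rp5 wp1
slot 1 (ALU): ISSUE — free A0,Mu2,Ld2,B1 rp3 wp0
slot 2 (MEM): ISSUE — free A0,Mu2,Ld1,B1 rp1 wp0
slot 3 (MUL): stall RD_PORT — free A0,Mu2,Ld1,B1 rp1 wp0
slot 4 (MUL): stall RD_PORT — free A0,Mu2,Ld1,B1 rp1 wp0
slot 5 (MUL): stall WR_PORT — free A0,Mu2,Ld1,B1 rp1 wp0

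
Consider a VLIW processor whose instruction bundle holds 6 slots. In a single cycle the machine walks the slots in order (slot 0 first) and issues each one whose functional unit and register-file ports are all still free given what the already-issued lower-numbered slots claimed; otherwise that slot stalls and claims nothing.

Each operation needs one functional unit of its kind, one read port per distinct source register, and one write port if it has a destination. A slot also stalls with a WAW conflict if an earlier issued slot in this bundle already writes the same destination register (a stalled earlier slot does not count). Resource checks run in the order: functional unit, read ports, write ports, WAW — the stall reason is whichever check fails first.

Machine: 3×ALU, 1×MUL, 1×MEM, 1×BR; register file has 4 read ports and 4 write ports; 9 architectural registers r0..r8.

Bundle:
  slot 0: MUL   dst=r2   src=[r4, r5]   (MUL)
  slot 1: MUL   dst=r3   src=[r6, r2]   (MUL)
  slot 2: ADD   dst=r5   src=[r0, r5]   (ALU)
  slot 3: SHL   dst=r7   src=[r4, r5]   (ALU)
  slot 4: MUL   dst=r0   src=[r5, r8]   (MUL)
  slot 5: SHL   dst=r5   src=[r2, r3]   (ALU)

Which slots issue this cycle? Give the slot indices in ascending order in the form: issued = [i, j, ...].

issued = [0, 2]

slot 0 (MUL): ISSUE — free A3,Mu0,Ld1,B1 rp2 wp3
slot 1 (MUL): stall FU — free A3,Mu0,Ld1,B1 rp2 wp3
slot 2 (ALU): ISSUE — free A2,Mu0,Ld1,B1 rp0 wp2
slot 3 (ALU): stall RD_PORT — free A2,Mu0,Ld1,B1 rp0 wp2
slot 4 (MUL): stall FU — free A2,Mu0,Ld1,B1 rp0 wp2
slot 5 (ALU): stall RD_PORT — free A2,Mu0,Ld1,B1 rp0 wp2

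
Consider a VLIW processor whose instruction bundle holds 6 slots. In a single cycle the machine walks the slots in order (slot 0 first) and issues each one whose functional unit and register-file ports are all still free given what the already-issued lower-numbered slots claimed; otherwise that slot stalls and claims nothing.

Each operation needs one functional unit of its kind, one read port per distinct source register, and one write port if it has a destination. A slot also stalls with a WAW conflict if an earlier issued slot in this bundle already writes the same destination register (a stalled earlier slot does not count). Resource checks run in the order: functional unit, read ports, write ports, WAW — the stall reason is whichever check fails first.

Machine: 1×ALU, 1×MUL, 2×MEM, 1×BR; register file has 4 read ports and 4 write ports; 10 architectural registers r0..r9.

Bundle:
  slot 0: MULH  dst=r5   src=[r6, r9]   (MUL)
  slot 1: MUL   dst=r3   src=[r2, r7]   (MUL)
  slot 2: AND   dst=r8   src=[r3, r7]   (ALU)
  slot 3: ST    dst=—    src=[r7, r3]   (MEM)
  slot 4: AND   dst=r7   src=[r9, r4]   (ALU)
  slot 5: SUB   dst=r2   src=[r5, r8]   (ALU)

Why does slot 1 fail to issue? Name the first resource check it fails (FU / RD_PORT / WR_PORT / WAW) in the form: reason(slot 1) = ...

reason(slot 1) = FU

  0. MUL→r5 ⇒ go  {1A/0Mu/2Ld/1B | 2r 3w}
  1. MUL→r3 ⇒ no(FU)  {1A/0Mu/2Ld/1B | 2r 3w}
  2. ALU→r8 ⇒ go  {0A/0Mu/2Ld/1B | 0r 2w}
  3. MEM ⇒ no(RD_PORT)  {0A/0Mu/2Ld/1B | 0r 2w}
  4. ALU→r7 ⇒ no(FU)  {0A/0Mu/2Ld/1B | 0r 2w}
  5. ALU→r2 ⇒ no(FU)  {0A/0Mu/2Ld/1B | 0r 2w}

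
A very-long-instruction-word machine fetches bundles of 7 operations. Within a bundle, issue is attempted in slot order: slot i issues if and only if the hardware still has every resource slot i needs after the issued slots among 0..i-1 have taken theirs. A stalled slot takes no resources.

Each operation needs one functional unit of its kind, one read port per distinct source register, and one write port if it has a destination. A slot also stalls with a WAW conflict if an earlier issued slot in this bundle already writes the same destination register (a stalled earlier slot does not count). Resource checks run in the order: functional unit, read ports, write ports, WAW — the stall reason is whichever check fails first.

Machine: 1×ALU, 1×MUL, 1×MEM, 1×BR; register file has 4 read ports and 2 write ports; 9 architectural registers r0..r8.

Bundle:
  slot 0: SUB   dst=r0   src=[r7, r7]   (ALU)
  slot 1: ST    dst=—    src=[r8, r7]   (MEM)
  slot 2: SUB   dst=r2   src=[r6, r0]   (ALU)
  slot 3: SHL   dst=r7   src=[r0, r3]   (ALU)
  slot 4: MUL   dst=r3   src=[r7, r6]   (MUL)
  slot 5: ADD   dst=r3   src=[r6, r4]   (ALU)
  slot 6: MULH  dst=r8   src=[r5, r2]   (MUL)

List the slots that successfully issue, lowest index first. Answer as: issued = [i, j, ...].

issued = [0, 1]

[0] ALU needs rd=1 wr=1: ok; after: ALU=0 MUL=1 MEM=1 BR=1, R=3, W=1
[1] MEM needs rd=2 wr=0: ok; after: ALU=0 MUL=1 MEM=0 BR=1, R=1, W=1
[2] ALU needs rd=2 wr=1: FU; after: ALU=0 MUL=1 MEM=0 BR=1, R=1, W=1
[3] ALU needs rd=2 wr=1: FU; after: ALU=0 MUL=1 MEM=0 BR=1, R=1, W=1
[4] MUL needs rd=2 wr=1: RD_PORT; after: ALU=0 MUL=1 MEM=0 BR=1, R=1, W=1
[5] ALU needs rd=2 wr=1: FU; after: ALU=0 MUL=1 MEM=0 BR=1, R=1, W=1
[6] MUL needs rd=2 wr=1: RD_PORT; after: ALU=0 MUL=1 MEM=0 BR=1, R=1, W=1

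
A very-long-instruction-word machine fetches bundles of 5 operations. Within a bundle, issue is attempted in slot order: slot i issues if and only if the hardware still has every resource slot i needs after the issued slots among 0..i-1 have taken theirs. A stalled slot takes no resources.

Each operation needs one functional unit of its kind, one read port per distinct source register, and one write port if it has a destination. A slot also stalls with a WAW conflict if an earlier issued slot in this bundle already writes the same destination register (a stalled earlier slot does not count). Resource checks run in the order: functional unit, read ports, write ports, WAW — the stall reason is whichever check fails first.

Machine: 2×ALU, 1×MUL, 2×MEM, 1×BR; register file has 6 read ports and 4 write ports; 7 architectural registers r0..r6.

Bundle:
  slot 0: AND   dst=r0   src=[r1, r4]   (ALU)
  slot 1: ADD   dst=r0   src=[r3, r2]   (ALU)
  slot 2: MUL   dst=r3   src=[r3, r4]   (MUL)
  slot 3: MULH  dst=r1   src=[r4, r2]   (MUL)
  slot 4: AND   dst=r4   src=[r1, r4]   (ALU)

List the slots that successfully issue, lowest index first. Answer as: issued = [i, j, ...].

[0] ALU needs rd=2 wr=1: ok; after: ALU=1 MUL=1 MEM=2 BR=1, R=4, W=3
[1] ALU needs rd=2 wr=1: WAW; after: ALU=1 MUL=1 MEM=2 BR=1, R=4, W=3
[2] MUL needs rd=2 wr=1: ok; after: ALU=1 MUL=0 MEM=2 BR=1, R=2, W=2
[3] MUL needs rd=2 wr=1: FU; after: ALU=1 MUL=0 MEM=2 BR=1, R=2, W=2
[4] ALU needs rd=2 wr=1: ok; after: ALU=0 MUL=0 MEM=2 BR=1, R=0, W=1

issued = [0, 2, 4]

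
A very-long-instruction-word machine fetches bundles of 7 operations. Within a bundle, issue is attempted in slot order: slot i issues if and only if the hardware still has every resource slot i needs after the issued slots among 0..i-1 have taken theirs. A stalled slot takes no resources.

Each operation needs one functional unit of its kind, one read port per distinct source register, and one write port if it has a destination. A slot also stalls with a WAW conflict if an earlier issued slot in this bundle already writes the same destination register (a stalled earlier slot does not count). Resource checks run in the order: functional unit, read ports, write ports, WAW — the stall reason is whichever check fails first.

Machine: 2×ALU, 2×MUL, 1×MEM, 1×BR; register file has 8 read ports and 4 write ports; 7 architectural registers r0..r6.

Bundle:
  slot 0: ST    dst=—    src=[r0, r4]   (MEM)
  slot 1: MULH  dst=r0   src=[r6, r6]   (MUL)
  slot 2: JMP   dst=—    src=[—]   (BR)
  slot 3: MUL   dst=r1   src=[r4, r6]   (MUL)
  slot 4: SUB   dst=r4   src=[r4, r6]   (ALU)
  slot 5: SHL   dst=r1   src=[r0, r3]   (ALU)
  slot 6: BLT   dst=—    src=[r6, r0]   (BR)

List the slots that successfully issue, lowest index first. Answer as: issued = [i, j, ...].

issued = [0, 1, 2, 3, 4]

(0) want 1×MEM +2rd +0wr — yes → AL2|MU2|ME0|BR1|rd6|wr4
(1) want 1×MUL +1rd +1wr — yes → AL2|MU1|ME0|BR1|rd5|wr3
(2) want 1×BR +0rd +0wr — yes → AL2|MU1|ME0|BR0|rd5|wr3
(3) want 1×MUL +2rd +1wr — yes → AL2|MU0|ME0|BR0|rd3|wr2
(4) want 1×ALU +2rd +1wr — yes → AL1|MU0|ME0|BR0|rd1|wr1
(5) want 1×ALU +2rd +1wr — RD_PORT → AL1|MU0|ME0|BR0|rd1|wr1
(6) want 1×BR +2rd +0wr — FU → AL1|MU0|ME0|BR0|rd1|wr1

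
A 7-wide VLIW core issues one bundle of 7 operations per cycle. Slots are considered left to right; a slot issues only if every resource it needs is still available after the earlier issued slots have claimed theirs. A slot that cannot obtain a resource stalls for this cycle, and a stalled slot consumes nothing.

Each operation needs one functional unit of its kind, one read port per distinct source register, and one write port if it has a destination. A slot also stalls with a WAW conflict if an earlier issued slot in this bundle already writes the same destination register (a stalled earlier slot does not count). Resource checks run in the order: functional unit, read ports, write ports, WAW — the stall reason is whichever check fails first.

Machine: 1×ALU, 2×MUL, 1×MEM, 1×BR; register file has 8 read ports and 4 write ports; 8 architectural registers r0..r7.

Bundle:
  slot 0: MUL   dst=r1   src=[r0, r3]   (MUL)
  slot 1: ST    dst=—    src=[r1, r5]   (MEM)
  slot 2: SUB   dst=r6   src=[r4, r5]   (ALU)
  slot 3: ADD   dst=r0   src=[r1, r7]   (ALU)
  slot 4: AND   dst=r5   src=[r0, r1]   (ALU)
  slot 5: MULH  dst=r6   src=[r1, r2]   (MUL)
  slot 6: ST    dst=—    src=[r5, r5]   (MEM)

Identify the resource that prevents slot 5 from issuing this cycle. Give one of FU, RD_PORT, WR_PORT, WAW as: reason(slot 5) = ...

[0] MUL needs rd=2 wr=1: ok; after: ALU=1 MUL=1 MEM=1 BR=1, R=6, W=3
[1] MEM needs rd=2 wr=0: ok; after: ALU=1 MUL=1 MEM=0 BR=1, R=4, W=3
[2] ALU needs rd=2 wr=1: ok; after: ALU=0 MUL=1 MEM=0 BR=1, R=2, W=2
[3] ALU needs rd=2 wr=1: FU; after: ALU=0 MUL=1 MEM=0 BR=1, R=2, W=2
[4] ALU needs rd=2 wr=1: FU; after: ALU=0 MUL=1 MEM=0 BR=1, R=2, W=2
[5] MUL needs rd=2 wr=1: WAW; after: ALU=0 MUL=1 MEM=0 BR=1, R=2, W=2
[6] MEM needs rd=1 wr=0: FU; after: ALU=0 MUL=1 MEM=0 BR=1, R=2, W=2

reason(slot 5) = WAW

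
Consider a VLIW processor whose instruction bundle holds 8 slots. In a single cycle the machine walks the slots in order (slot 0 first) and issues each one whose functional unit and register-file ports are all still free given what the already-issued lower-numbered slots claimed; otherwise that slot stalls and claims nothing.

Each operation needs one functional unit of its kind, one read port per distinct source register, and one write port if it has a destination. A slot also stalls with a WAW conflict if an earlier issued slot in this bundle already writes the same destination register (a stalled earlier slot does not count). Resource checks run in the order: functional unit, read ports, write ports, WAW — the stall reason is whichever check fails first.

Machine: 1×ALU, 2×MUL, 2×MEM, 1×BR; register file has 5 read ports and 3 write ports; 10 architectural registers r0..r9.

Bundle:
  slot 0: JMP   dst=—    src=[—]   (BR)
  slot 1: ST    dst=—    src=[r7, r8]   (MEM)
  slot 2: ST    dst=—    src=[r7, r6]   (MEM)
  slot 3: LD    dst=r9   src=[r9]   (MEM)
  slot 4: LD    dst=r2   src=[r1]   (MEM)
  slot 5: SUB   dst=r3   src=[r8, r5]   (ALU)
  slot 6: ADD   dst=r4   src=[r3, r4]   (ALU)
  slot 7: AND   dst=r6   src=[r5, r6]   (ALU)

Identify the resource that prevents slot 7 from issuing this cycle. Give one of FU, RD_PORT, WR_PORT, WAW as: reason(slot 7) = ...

[0] BR needs rd=0 wr=0: ok; after: ALU=1 MUL=2 MEM=2 BR=0, R=5, W=3
[1] MEM needs rd=2 wr=0: ok; after: ALU=1 MUL=2 MEM=1 BR=0, R=3, W=3
[2] MEM needs rd=2 wr=0: ok; after: ALU=1 MUL=2 MEM=0 BR=0, R=1, W=3
[3] MEM needs rd=1 wr=1: FU; after: ALU=1 MUL=2 MEM=0 BR=0, R=1, W=3
[4] MEM needs rd=1 wr=1: FU; after: ALU=1 MUL=2 MEM=0 BR=0, R=1, W=3
[5] ALU needs rd=2 wr=1: RD_PORT; after: ALU=1 MUL=2 MEM=0 BR=0, R=1, W=3
[6] ALU needs rd=2 wr=1: RD_PORT; after: ALU=1 MUL=2 MEM=0 BR=0, R=1, W=3
[7] ALU needs rd=2 wr=1: RD_PORT; after: ALU=1 MUL=2 MEM=0 BR=0, R=1, W=3

reason(slot 7) = RD_PORT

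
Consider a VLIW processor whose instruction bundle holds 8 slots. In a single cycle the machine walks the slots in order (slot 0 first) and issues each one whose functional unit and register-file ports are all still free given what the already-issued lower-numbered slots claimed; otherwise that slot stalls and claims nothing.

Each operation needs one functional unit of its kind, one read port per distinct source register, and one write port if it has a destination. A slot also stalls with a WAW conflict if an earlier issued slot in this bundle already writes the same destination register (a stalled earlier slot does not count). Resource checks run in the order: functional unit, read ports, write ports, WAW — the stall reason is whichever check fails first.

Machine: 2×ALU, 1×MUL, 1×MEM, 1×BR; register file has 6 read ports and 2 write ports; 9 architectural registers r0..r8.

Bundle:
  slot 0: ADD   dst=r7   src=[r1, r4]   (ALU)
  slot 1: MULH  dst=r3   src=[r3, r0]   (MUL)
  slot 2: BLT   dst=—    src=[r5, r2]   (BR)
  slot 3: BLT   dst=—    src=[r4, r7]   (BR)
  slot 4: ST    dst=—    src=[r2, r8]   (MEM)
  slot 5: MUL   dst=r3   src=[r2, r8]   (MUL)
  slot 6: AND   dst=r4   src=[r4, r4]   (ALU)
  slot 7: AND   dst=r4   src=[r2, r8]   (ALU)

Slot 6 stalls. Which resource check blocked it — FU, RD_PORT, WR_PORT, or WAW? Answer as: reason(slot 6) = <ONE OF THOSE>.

(0) want 1×ALU +2rd +1wr — yes → AL1|MU1|ME1|BR1|rd4|wr1
(1) want 1×MUL +2rd +1wr — yes → AL1|MU0|ME1|BR1|rd2|wr0
(2) want 1×BR +2rd +0wr — yes → AL1|MU0|ME1|BR0|rd0|wr0
(3) want 1×BR +2rd +0wr — FU → AL1|MU0|ME1|BR0|rd0|wr0
(4) want 1×MEM +2rd +0wr — RD_PORT → AL1|MU0|ME1|BR0|rd0|wr0
(5) want 1×MUL +2rd +1wr — FU → AL1|MU0|ME1|BR0|rd0|wr0
(6) want 1×ALU +1rd +1wr — RD_PORT → AL1|MU0|ME1|BR0|rd0|wr0
(7) want 1×ALU +2rd +1wr — RD_PORT → AL1|MU0|ME1|BR0|rd0|wr0

reason(slot 6) = RD_PORT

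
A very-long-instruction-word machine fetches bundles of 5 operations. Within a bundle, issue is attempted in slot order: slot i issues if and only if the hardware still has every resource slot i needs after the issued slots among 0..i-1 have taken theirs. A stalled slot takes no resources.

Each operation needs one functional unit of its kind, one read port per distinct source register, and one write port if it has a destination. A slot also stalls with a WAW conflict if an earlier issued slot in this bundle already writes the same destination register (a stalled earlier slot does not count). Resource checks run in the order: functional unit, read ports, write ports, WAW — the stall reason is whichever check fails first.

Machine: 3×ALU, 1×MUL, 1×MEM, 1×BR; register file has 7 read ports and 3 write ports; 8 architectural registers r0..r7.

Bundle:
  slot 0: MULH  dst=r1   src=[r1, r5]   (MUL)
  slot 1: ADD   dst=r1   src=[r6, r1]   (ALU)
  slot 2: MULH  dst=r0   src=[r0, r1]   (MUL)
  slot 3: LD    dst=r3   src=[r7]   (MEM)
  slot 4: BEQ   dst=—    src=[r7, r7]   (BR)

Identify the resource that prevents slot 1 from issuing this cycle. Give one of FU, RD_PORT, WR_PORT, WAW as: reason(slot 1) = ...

reason(slot 1) = WAW

#0 MUL src=r1,r5 dispatched  <A:3 Mu:0 Ld:1 B:1 rd:5 wr:2>
#1 ALU src=r6,r1 held:WAW  <A:3 Mu:0 Ld:1 B:1 rd:5 wr:2>
#2 MUL src=r0,r1 held:FU  <A:3 Mu:0 Ld:1 B:1 rd:5 wr:2>
#3 MEM src=r7 dispatched  <A:3 Mu:0 Ld:0 B:1 rd:4 wr:1>
#4 BR src=r7,r7 dispatched  <A:3 Mu:0 Ld:0 B:0 rd:3 wr:1>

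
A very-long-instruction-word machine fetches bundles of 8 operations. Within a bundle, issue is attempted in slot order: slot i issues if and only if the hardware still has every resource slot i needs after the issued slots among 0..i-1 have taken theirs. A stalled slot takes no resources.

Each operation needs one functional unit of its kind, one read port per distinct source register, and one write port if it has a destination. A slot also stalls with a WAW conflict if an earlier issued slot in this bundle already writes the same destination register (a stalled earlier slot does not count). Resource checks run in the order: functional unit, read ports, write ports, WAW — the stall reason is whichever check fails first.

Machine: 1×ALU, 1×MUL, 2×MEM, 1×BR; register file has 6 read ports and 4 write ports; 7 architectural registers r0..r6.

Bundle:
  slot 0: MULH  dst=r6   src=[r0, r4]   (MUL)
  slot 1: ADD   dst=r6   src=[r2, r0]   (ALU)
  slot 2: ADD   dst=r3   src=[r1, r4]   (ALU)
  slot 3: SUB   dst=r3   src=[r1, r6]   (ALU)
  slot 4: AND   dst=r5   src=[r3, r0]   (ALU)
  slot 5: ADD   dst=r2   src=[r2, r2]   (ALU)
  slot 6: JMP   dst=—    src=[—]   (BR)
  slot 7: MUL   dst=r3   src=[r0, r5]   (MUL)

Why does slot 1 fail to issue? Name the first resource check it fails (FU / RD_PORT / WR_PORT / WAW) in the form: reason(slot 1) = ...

reason(slot 1) = WAW

(0) want 1×MUL +2rd +1wr — yes → AL1|MU0|ME2|BR1|rd4|wr3
(1) want 1×ALU +2rd +1wr — WAW → AL1|MU0|ME2|BR1|rd4|wr3
(2) want 1×ALU +2rd +1wr — yes → AL0|MU0|ME2|BR1|rd2|wr2
(3) want 1×ALU +2rd +1wr — FU → AL0|MU0|ME2|BR1|rd2|wr2
(4) want 1×ALU +2rd +1wr — FU → AL0|MU0|ME2|BR1|rd2|wr2
(5) want 1×ALU +1rd +1wr — FU → AL0|MU0|ME2|BR1|rd2|wr2
(6) want 1×BR +0rd +0wr — yes → AL0|MU0|ME2|BR0|rd2|wr2
(7) want 1×MUL +2rd +1wr — FU → AL0|MU0|ME2|BR0|rd2|wr2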